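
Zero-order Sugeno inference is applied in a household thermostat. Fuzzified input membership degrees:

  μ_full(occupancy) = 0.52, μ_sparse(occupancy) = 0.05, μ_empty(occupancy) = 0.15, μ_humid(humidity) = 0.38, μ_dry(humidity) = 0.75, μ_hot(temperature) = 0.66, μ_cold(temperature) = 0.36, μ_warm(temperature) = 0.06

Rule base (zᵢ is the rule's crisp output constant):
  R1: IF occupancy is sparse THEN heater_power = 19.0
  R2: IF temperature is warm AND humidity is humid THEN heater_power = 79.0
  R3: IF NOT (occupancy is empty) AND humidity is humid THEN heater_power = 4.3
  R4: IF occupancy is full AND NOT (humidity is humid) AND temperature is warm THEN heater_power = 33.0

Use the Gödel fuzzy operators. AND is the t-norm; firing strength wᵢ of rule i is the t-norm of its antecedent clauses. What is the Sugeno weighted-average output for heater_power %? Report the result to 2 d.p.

R1 (z=19.0): sparse=0.05 → w = 0.05
R2 (z=79.0): warm=0.06, humid=0.38; AND[min(a, b)] → w = 0.06
R3 (z=4.3): ¬empty=1−0.15=0.85, humid=0.38; AND[min(a, b)] → w = 0.38
R4 (z=33.0): full=0.52, ¬humid=1−0.38=0.62, warm=0.06; AND[min(a, b)] → w = 0.06
Weighted average = (0.05·19.0 + 0.06·79.0 + 0.38·4.3 + 0.06·33.0) / (0.05 + 0.06 + 0.38 + 0.06)
  = 9.3040 / 0.5500 = 16.92

16.92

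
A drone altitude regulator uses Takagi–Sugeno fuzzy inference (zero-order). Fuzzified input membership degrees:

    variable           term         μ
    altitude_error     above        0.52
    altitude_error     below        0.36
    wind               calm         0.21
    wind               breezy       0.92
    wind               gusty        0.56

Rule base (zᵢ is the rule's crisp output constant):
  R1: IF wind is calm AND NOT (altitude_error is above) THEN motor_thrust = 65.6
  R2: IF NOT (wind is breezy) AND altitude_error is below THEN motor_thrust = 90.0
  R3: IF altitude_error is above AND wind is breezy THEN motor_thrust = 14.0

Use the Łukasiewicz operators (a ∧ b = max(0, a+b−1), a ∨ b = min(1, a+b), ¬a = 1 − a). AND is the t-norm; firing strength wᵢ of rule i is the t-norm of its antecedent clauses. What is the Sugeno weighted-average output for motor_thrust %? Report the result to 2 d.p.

R1 (z=65.6): calm=0.21, ¬above=1−0.52=0.48; AND[max(0, a+b−1)] → w = 0.00
R2 (z=90.0): ¬breezy=1−0.92=0.08, below=0.36; AND[max(0, a+b−1)] → w = 0.00
R3 (z=14.0): above=0.52, breezy=0.92; AND[max(0, a+b−1)] → w = 0.44
Weighted average = (0.00·65.6 + 0.00·90.0 + 0.44·14.0) / (0.00 + 0.00 + 0.44)
  = 6.1600 / 0.4400 = 14.00

14.00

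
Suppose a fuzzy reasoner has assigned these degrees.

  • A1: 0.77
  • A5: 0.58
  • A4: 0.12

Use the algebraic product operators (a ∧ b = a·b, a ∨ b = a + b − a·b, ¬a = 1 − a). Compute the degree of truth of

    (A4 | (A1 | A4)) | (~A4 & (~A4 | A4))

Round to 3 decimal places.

A1 | A4 = a + b − a·b on (0.7700, 0.1200) = 0.7976
A4 | (A1 | A4) = a + b − a·b on (0.1200, 0.7976) = 0.8219
~A4 = 1 − 0.1200 = 0.8800
~A4 = 1 − 0.1200 = 0.8800
~A4 | A4 = a + b − a·b on (0.8800, 0.1200) = 0.8944
~A4 & (~A4 | A4) = a·b on (0.8800, 0.8944) = 0.7871
(A4 | (A1 | A4)) | (~A4 & (~A4 | A4)) = a + b − a·b on (0.8219, 0.7871) = 0.9621

0.962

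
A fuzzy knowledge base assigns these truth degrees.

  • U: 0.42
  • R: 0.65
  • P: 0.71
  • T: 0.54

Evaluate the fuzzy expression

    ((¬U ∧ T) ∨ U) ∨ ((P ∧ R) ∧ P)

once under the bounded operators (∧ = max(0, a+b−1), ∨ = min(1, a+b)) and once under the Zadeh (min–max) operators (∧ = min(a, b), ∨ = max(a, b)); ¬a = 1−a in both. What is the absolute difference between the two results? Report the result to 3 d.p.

0.040

Under bounded:
  ¬U = 1 − 0.42 = 0.58
  ¬U ∧ T = max(0, a+b−1) on (0.58, 0.54) = 0.12
  (¬U ∧ T) ∨ U = min(1, a+b) on (0.12, 0.42) = 0.54
  P ∧ R = max(0, a+b−1) on (0.71, 0.65) = 0.36
  (P ∧ R) ∧ P = max(0, a+b−1) on (0.36, 0.71) = 0.07
  ((¬U ∧ T) ∨ U) ∨ ((P ∧ R) ∧ P) = min(1, a+b) on (0.54, 0.07) = 0.61
  → value = 0.6100
Under Zadeh (min–max):
  ¬U = 1 − 0.42 = 0.58
  ¬U ∧ T = min(a, b) on (0.58, 0.54) = 0.54
  (¬U ∧ T) ∨ U = max(a, b) on (0.54, 0.42) = 0.54
  P ∧ R = min(a, b) on (0.71, 0.65) = 0.65
  (P ∧ R) ∧ P = min(a, b) on (0.65, 0.71) = 0.65
  ((¬U ∧ T) ∨ U) ∨ ((P ∧ R) ∧ P) = max(a, b) on (0.54, 0.65) = 0.65
  → value = 0.6500
|0.6100 − 0.6500| = 0.040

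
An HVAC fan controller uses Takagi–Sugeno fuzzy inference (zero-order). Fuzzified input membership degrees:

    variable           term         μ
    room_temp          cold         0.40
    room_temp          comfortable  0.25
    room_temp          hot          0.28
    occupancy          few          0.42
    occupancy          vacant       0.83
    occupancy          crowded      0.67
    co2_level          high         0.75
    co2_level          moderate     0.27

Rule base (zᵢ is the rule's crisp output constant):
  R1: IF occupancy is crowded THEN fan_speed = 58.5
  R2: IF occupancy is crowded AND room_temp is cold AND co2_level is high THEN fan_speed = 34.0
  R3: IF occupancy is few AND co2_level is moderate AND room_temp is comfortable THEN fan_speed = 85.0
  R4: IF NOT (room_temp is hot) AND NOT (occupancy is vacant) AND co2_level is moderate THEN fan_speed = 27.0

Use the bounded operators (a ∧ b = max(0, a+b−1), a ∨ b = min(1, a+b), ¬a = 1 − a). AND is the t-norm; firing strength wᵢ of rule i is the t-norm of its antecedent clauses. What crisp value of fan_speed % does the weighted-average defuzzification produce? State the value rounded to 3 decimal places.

58.500

R1 (z=58.5): crowded=0.67 → w = 0.67
R2 (z=34.0): crowded=0.67, cold=0.40, high=0.75; AND[max(0, a+b−1)] → w = 0.00
R3 (z=85.0): few=0.42, moderate=0.27, comfortable=0.25; AND[max(0, a+b−1)] → w = 0.00
R4 (z=27.0): ¬hot=1−0.28=0.72, ¬vacant=1−0.83=0.17, moderate=0.27; AND[max(0, a+b−1)] → w = 0.00
Weighted average = (0.67·58.5 + 0.00·34.0 + 0.00·85.0 + 0.00·27.0) / (0.67 + 0.00 + 0.00 + 0.00)
  = 39.1950 / 0.6700 = 58.500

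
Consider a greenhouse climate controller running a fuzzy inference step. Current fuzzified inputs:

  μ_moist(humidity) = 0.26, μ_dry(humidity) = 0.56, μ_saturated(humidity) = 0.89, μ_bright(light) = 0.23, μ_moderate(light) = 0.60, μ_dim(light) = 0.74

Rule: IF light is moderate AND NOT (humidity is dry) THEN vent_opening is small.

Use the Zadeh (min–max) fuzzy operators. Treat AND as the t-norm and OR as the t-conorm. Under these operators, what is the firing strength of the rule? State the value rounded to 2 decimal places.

firing strength: moderate=0.60, ¬dry=1−0.56=0.44; AND[min(a, b)] → w = 0.44

0.44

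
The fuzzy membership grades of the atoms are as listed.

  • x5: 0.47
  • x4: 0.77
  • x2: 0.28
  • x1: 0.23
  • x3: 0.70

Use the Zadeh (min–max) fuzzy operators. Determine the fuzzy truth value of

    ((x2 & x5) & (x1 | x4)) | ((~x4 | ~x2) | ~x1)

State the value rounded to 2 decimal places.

0.77

x2 & x5 = min(a, b) on (0.28, 0.47) = 0.28
x1 | x4 = max(a, b) on (0.23, 0.77) = 0.77
(x2 & x5) & (x1 | x4) = min(a, b) on (0.28, 0.77) = 0.28
~x4 = 1 − 0.77 = 0.23
~x2 = 1 − 0.28 = 0.72
~x4 | ~x2 = max(a, b) on (0.23, 0.72) = 0.72
~x1 = 1 − 0.23 = 0.77
(~x4 | ~x2) | ~x1 = max(a, b) on (0.72, 0.77) = 0.77
((x2 & x5) & (x1 | x4)) | ((~x4 | ~x2) | ~x1) = max(a, b) on (0.28, 0.77) = 0.77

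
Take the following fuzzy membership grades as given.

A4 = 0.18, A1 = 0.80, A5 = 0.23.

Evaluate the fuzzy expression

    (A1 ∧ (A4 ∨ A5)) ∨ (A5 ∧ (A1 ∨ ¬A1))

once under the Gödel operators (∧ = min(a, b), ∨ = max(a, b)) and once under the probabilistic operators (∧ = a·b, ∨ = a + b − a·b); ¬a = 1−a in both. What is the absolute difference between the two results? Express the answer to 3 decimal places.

Under Gödel:
  A4 ∨ A5 = max(a, b) on (0.18, 0.23) = 0.23
  A1 ∧ (A4 ∨ A5) = min(a, b) on (0.80, 0.23) = 0.23
  ¬A1 = 1 − 0.80 = 0.20
  A1 ∨ ¬A1 = max(a, b) on (0.80, 0.20) = 0.80
  A5 ∧ (A1 ∨ ¬A1) = min(a, b) on (0.23, 0.80) = 0.23
  (A1 ∧ (A4 ∨ A5)) ∨ (A5 ∧ (A1 ∨ ¬A1)) = max(a, b) on (0.23, 0.23) = 0.23
  → value = 0.2300
Under probabilistic:
  A4 ∨ A5 = a + b − a·b on (0.1800, 0.2300) = 0.3686
  A1 ∧ (A4 ∨ A5) = a·b on (0.8000, 0.3686) = 0.2949
  ¬A1 = 1 − 0.8000 = 0.2000
  A1 ∨ ¬A1 = a + b − a·b on (0.8000, 0.2000) = 0.8400
  A5 ∧ (A1 ∨ ¬A1) = a·b on (0.2300, 0.8400) = 0.1932
  (A1 ∧ (A4 ∨ A5)) ∨ (A5 ∧ (A1 ∨ ¬A1)) = a + b − a·b on (0.2949, 0.1932) = 0.4311
  → value = 0.4311
|0.2300 − 0.4311| = 0.201

0.201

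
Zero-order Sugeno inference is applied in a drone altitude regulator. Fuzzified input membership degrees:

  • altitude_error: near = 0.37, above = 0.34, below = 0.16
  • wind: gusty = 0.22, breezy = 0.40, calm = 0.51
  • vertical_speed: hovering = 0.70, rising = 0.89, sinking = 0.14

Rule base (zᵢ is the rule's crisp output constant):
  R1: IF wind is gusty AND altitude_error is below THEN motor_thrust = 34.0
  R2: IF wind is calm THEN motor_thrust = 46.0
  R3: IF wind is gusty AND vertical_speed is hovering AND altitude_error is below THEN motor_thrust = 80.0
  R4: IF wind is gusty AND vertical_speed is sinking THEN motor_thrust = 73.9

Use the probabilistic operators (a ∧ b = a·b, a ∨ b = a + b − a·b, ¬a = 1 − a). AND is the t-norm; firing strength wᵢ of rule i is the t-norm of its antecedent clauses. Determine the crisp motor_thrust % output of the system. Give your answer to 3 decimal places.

R1 (z=34.0): gusty=0.22, below=0.16; AND[a·b] → w = 0.0352
R2 (z=46.0): calm=0.51 → w = 0.5100
R3 (z=80.0): gusty=0.22, hovering=0.70, below=0.16; AND[a·b] → w = 0.0246
R4 (z=73.9): gusty=0.22, sinking=0.14; AND[a·b] → w = 0.0308
Weighted average = (0.0352·34.0 + 0.5100·46.0 + 0.0246·80.0 + 0.0308·73.9) / (0.0352 + 0.5100 + 0.0246 + 0.0308)
  = 28.9041 / 0.6006 = 48.122

48.122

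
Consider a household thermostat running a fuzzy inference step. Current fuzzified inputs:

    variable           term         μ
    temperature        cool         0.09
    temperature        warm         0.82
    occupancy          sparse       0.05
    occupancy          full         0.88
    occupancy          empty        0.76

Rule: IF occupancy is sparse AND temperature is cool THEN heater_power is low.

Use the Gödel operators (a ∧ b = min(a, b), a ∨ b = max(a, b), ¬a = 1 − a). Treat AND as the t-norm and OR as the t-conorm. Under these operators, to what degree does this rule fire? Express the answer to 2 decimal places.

0.05

firing strength: sparse=0.05, cool=0.09; AND[min(a, b)] → w = 0.05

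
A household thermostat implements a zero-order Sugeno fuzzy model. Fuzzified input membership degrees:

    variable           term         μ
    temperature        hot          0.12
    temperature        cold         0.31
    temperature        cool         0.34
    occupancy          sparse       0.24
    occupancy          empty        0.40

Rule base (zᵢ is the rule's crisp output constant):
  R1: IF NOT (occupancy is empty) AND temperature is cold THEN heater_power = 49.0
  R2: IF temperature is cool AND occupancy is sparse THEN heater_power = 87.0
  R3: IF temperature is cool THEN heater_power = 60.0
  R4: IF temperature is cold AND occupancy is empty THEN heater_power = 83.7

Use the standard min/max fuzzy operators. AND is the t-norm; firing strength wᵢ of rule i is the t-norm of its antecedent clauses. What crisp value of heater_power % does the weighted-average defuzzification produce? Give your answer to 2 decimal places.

68.68

R1 (z=49.0): ¬empty=1−0.40=0.60, cold=0.31; AND[min(a, b)] → w = 0.31
R2 (z=87.0): cool=0.34, sparse=0.24; AND[min(a, b)] → w = 0.24
R3 (z=60.0): cool=0.34 → w = 0.34
R4 (z=83.7): cold=0.31, empty=0.40; AND[min(a, b)] → w = 0.31
Weighted average = (0.31·49.0 + 0.24·87.0 + 0.34·60.0 + 0.31·83.7) / (0.31 + 0.24 + 0.34 + 0.31)
  = 82.4170 / 1.2000 = 68.68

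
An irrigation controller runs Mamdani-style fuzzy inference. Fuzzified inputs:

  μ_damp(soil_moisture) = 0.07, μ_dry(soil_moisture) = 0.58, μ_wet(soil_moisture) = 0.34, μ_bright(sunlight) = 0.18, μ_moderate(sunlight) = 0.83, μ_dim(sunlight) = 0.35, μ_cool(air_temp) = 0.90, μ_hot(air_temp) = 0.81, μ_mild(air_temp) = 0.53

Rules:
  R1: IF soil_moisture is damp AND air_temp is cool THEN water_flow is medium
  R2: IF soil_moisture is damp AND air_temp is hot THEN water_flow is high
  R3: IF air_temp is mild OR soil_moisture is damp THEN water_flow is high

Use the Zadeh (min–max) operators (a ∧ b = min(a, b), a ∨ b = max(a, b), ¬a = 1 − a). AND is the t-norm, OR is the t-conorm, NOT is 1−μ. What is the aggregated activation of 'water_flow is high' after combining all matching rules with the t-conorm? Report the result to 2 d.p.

R1: damp=0.07, cool=0.90; AND[min(a, b)] → w = 0.07
R2: damp=0.07, hot=0.81; AND[min(a, b)] → w = 0.07
R3: mild=0.53, damp=0.07; OR[max(a, b)] → w = 0.53
Rules with consequent 'high': {R2, R3} → strengths 0.07, 0.53
Aggregate via t-conorm [max(a, b)]: 0.53

0.53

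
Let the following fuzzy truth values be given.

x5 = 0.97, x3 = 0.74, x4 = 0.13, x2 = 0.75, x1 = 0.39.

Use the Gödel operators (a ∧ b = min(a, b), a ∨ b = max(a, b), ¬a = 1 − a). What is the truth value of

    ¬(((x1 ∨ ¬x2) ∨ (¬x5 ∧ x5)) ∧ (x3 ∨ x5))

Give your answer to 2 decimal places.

0.61

¬x2 = 1 − 0.75 = 0.25
x1 ∨ ¬x2 = max(a, b) on (0.39, 0.25) = 0.39
¬x5 = 1 − 0.97 = 0.03
¬x5 ∧ x5 = min(a, b) on (0.03, 0.97) = 0.03
(x1 ∨ ¬x2) ∨ (¬x5 ∧ x5) = max(a, b) on (0.39, 0.03) = 0.39
x3 ∨ x5 = max(a, b) on (0.74, 0.97) = 0.97
((x1 ∨ ¬x2) ∨ (¬x5 ∧ x5)) ∧ (x3 ∨ x5) = min(a, b) on (0.39, 0.97) = 0.39
¬(((x1 ∨ ¬x2) ∨ (¬x5 ∧ x5)) ∧ (x3 ∨ x5)) = 1 − 0.39 = 0.61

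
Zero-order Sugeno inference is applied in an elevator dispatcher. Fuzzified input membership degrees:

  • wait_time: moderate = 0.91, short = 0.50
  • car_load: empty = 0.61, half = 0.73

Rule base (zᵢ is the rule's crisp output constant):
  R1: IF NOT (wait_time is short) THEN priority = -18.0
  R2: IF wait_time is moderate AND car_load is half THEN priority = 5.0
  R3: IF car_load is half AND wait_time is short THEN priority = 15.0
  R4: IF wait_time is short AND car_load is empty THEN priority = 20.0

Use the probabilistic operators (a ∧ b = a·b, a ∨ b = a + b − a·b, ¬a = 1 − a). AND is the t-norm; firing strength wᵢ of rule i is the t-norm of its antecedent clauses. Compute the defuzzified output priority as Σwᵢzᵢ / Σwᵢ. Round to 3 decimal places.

3.215

R1 (z=-18.0): ¬short=1−0.50=0.50 → w = 0.5000
R2 (z=5.0): moderate=0.91, half=0.73; AND[a·b] → w = 0.6643
R3 (z=15.0): half=0.73, short=0.50; AND[a·b] → w = 0.3650
R4 (z=20.0): short=0.50, empty=0.61; AND[a·b] → w = 0.3050
Weighted average = (0.5000·-18.0 + 0.6643·5.0 + 0.3650·15.0 + 0.3050·20.0) / (0.5000 + 0.6643 + 0.3650 + 0.3050)
  = 5.8965 / 1.8343 = 3.215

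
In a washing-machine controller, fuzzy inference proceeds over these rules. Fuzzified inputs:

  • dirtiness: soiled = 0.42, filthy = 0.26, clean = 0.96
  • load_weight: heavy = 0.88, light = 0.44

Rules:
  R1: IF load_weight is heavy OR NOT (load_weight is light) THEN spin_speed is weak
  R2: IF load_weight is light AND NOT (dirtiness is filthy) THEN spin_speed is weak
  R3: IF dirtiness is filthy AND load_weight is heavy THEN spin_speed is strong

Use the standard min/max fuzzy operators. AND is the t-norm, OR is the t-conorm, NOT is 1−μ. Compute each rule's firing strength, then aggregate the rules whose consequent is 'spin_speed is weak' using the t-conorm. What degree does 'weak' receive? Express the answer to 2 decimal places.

R1: heavy=0.88, ¬light=1−0.44=0.56; OR[max(a, b)] → w = 0.88
R2: light=0.44, ¬filthy=1−0.26=0.74; AND[min(a, b)] → w = 0.44
R3: filthy=0.26, heavy=0.88; AND[min(a, b)] → w = 0.26
Rules with consequent 'weak': {R1, R2} → strengths 0.88, 0.44
Aggregate via t-conorm [max(a, b)]: 0.88

0.88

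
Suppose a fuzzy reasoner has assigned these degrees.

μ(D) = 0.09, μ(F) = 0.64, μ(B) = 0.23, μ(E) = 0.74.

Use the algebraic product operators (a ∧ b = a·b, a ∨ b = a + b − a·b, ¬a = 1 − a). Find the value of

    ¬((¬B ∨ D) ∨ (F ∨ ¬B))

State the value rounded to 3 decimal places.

0.017

¬B = 1 − 0.2300 = 0.7700
¬B ∨ D = a + b − a·b on (0.7700, 0.0900) = 0.7907
¬B = 1 − 0.2300 = 0.7700
F ∨ ¬B = a + b − a·b on (0.6400, 0.7700) = 0.9172
(¬B ∨ D) ∨ (F ∨ ¬B) = a + b − a·b on (0.7907, 0.9172) = 0.9827
¬((¬B ∨ D) ∨ (F ∨ ¬B)) = 1 − 0.9827 = 0.0173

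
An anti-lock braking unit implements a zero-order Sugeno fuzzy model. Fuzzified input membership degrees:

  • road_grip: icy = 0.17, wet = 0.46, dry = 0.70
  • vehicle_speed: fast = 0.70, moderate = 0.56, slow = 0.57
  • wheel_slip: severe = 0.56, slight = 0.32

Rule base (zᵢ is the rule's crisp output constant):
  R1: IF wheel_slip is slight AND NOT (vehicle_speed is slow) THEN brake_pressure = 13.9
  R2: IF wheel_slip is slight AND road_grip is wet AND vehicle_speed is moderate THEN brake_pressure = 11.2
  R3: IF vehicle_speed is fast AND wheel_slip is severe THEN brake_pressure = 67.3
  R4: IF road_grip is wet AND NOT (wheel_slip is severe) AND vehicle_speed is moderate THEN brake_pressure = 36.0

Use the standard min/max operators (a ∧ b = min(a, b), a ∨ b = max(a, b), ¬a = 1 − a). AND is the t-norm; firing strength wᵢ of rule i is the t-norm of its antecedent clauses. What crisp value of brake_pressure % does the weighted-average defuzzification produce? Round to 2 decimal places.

37.54

R1 (z=13.9): slight=0.32, ¬slow=1−0.57=0.43; AND[min(a, b)] → w = 0.32
R2 (z=11.2): slight=0.32, wet=0.46, moderate=0.56; AND[min(a, b)] → w = 0.32
R3 (z=67.3): fast=0.70, severe=0.56; AND[min(a, b)] → w = 0.56
R4 (z=36.0): wet=0.46, ¬severe=1−0.56=0.44, moderate=0.56; AND[min(a, b)] → w = 0.44
Weighted average = (0.32·13.9 + 0.32·11.2 + 0.56·67.3 + 0.44·36.0) / (0.32 + 0.32 + 0.56 + 0.44)
  = 61.5600 / 1.6400 = 37.54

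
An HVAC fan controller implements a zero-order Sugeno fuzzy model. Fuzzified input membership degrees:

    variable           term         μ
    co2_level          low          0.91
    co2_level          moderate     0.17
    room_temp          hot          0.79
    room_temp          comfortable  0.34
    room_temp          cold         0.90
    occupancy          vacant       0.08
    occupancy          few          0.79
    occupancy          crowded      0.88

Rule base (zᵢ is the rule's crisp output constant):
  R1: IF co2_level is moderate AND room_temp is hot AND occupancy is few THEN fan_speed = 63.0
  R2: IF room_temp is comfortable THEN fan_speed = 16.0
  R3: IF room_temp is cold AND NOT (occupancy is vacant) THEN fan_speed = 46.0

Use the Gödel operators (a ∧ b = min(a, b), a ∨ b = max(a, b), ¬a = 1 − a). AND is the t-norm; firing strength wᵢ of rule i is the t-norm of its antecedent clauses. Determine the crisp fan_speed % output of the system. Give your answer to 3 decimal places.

R1 (z=63.0): moderate=0.17, hot=0.79, few=0.79; AND[min(a, b)] → w = 0.17
R2 (z=16.0): comfortable=0.34 → w = 0.34
R3 (z=46.0): cold=0.90, ¬vacant=1−0.08=0.92; AND[min(a, b)] → w = 0.90
Weighted average = (0.17·63.0 + 0.34·16.0 + 0.90·46.0) / (0.17 + 0.34 + 0.90)
  = 57.5500 / 1.4100 = 40.816

40.816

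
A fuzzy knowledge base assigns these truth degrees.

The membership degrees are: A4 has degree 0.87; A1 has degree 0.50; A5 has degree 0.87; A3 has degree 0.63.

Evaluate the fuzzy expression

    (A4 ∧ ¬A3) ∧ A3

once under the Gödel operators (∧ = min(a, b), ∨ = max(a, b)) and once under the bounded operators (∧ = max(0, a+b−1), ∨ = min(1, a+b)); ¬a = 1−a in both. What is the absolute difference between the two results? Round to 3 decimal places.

0.370

Under Gödel:
  ¬A3 = 1 − 0.63 = 0.37
  A4 ∧ ¬A3 = min(a, b) on (0.87, 0.37) = 0.37
  (A4 ∧ ¬A3) ∧ A3 = min(a, b) on (0.37, 0.63) = 0.37
  → value = 0.3700
Under bounded:
  ¬A3 = 1 − 0.63 = 0.37
  A4 ∧ ¬A3 = max(0, a+b−1) on (0.87, 0.37) = 0.24
  (A4 ∧ ¬A3) ∧ A3 = max(0, a+b−1) on (0.24, 0.63) = 0.00
  → value = 0.0000
|0.3700 − 0.0000| = 0.370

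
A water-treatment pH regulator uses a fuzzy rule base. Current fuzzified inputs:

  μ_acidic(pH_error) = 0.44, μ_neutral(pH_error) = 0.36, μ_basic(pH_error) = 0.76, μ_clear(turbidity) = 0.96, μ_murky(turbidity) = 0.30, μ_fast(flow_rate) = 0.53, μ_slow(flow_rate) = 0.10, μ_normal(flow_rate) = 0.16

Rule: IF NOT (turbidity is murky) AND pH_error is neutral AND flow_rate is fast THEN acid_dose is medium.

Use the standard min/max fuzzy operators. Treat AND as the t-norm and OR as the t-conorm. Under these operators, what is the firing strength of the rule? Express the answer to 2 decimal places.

0.36

firing strength: ¬murky=1−0.30=0.70, neutral=0.36, fast=0.53; AND[min(a, b)] → w = 0.36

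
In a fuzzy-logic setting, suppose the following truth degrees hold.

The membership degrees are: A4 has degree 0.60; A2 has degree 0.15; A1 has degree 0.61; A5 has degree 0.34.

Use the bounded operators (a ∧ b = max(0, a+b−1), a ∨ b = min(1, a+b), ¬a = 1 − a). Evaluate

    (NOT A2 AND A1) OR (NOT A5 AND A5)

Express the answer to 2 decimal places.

NOT A2 = 1 − 0.15 = 0.85
NOT A2 AND A1 = max(0, a+b−1) on (0.85, 0.61) = 0.46
NOT A5 = 1 − 0.34 = 0.66
NOT A5 AND A5 = max(0, a+b−1) on (0.66, 0.34) = 0.00
(NOT A2 AND A1) OR (NOT A5 AND A5) = min(1, a+b) on (0.46, 0.00) = 0.46

0.46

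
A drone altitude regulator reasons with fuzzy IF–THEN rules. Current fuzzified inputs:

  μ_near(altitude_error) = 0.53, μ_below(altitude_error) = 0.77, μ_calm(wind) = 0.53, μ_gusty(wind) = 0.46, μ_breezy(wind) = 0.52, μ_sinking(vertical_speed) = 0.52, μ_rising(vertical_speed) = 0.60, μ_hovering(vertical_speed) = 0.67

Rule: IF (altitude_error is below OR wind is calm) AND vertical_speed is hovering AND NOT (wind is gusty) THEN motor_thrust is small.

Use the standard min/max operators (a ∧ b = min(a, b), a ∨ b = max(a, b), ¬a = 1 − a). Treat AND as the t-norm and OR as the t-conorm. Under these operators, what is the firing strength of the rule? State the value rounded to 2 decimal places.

firing strength: (below=0.77 OR calm=0.53) = 0.77; AND[min(a, b)] with hovering=0.67, ¬gusty=1−0.46=0.54 → w = 0.54

0.54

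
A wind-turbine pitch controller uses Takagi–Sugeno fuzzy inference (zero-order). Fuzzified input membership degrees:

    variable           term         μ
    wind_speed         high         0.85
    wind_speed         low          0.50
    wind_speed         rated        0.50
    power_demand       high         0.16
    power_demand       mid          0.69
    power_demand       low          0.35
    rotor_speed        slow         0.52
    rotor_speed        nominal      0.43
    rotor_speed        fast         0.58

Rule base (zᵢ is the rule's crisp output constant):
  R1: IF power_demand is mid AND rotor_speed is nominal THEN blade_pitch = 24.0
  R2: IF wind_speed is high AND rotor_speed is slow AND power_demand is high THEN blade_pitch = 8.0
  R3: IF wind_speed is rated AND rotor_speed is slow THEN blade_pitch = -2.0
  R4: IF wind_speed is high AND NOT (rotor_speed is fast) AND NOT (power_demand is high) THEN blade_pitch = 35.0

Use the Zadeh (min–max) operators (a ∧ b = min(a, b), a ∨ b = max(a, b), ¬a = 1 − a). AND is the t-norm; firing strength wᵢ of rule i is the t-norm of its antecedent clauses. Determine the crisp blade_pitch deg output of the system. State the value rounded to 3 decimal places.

R1 (z=24.0): mid=0.69, nominal=0.43; AND[min(a, b)] → w = 0.43
R2 (z=8.0): high=0.85, slow=0.52, high=0.16; AND[min(a, b)] → w = 0.16
R3 (z=-2.0): rated=0.50, slow=0.52; AND[min(a, b)] → w = 0.50
R4 (z=35.0): high=0.85, ¬fast=1−0.58=0.42, ¬high=1−0.16=0.84; AND[min(a, b)] → w = 0.42
Weighted average = (0.43·24.0 + 0.16·8.0 + 0.50·-2.0 + 0.42·35.0) / (0.43 + 0.16 + 0.50 + 0.42)
  = 25.3000 / 1.5100 = 16.755

16.755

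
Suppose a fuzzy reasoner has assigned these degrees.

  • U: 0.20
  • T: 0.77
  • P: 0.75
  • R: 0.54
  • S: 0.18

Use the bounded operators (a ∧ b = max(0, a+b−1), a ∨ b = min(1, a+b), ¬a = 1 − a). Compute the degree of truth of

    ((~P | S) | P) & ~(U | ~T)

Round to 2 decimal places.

0.57

~P = 1 − 0.75 = 0.25
~P | S = min(1, a+b) on (0.25, 0.18) = 0.43
(~P | S) | P = min(1, a+b) on (0.43, 0.75) = 1.00
~T = 1 − 0.77 = 0.23
U | ~T = min(1, a+b) on (0.20, 0.23) = 0.43
~(U | ~T) = 1 − 0.43 = 0.57
((~P | S) | P) & ~(U | ~T) = max(0, a+b−1) on (1.00, 0.57) = 0.57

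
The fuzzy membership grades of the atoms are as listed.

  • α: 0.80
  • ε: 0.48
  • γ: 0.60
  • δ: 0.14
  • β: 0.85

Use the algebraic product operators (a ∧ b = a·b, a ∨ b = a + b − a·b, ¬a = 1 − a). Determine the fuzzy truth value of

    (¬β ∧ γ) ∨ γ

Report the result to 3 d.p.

0.636

¬β = 1 − 0.8500 = 0.1500
¬β ∧ γ = a·b on (0.1500, 0.6000) = 0.0900
(¬β ∧ γ) ∨ γ = a + b − a·b on (0.0900, 0.6000) = 0.6360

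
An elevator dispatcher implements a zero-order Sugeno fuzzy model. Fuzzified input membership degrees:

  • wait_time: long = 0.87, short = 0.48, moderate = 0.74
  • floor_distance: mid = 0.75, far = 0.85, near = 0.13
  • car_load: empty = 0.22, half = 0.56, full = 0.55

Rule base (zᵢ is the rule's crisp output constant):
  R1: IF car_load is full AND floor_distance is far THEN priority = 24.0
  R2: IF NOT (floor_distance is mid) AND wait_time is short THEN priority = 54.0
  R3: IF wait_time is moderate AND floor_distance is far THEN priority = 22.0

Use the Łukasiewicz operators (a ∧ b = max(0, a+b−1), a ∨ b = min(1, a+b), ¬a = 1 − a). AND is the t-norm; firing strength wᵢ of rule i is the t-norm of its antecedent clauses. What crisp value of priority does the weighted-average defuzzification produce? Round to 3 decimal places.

R1 (z=24.0): full=0.55, far=0.85; AND[max(0, a+b−1)] → w = 0.40
R2 (z=54.0): ¬mid=1−0.75=0.25, short=0.48; AND[max(0, a+b−1)] → w = 0.00
R3 (z=22.0): moderate=0.74, far=0.85; AND[max(0, a+b−1)] → w = 0.59
Weighted average = (0.40·24.0 + 0.00·54.0 + 0.59·22.0) / (0.40 + 0.00 + 0.59)
  = 22.5800 / 0.9900 = 22.808

22.808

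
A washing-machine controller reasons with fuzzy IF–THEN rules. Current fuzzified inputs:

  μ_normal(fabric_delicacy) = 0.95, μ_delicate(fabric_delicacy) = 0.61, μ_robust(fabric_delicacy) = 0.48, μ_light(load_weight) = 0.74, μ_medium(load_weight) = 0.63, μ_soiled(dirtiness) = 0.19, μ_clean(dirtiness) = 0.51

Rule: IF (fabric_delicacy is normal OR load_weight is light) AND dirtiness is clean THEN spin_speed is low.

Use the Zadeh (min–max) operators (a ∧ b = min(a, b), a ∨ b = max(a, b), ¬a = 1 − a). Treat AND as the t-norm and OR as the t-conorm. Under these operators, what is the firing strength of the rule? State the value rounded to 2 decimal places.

0.51

firing strength: (normal=0.95 OR light=0.74) = 0.95; AND[min(a, b)] with clean=0.51 → w = 0.51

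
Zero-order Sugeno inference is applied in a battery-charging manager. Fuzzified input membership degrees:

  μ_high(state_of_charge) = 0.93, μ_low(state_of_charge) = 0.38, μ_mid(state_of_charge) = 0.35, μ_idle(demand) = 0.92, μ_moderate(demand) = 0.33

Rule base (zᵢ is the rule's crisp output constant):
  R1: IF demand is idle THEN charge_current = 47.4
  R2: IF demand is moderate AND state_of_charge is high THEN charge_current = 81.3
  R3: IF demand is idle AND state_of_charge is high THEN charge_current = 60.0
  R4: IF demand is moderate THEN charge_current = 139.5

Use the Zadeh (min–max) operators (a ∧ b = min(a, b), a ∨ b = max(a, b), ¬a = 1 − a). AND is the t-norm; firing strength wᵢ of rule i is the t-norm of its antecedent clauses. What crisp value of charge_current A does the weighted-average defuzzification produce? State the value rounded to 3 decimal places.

R1 (z=47.4): idle=0.92 → w = 0.92
R2 (z=81.3): moderate=0.33, high=0.93; AND[min(a, b)] → w = 0.33
R3 (z=60.0): idle=0.92, high=0.93; AND[min(a, b)] → w = 0.92
R4 (z=139.5): moderate=0.33 → w = 0.33
Weighted average = (0.92·47.4 + 0.33·81.3 + 0.92·60.0 + 0.33·139.5) / (0.92 + 0.33 + 0.92 + 0.33)
  = 171.6720 / 2.5000 = 68.669

68.669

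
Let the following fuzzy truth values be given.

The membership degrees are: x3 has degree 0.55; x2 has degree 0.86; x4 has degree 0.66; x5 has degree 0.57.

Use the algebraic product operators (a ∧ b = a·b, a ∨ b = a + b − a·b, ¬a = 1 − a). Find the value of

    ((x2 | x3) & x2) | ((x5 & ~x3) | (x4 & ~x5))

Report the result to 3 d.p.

x2 | x3 = a + b − a·b on (0.8600, 0.5500) = 0.9370
(x2 | x3) & x2 = a·b on (0.9370, 0.8600) = 0.8058
~x3 = 1 − 0.5500 = 0.4500
x5 & ~x3 = a·b on (0.5700, 0.4500) = 0.2565
~x5 = 1 − 0.5700 = 0.4300
x4 & ~x5 = a·b on (0.6600, 0.4300) = 0.2838
(x5 & ~x3) | (x4 & ~x5) = a + b − a·b on (0.2565, 0.2838) = 0.4675
((x2 | x3) & x2) | ((x5 & ~x3) | (x4 & ~x5)) = a + b − a·b on (0.8058, 0.4675) = 0.8966

0.897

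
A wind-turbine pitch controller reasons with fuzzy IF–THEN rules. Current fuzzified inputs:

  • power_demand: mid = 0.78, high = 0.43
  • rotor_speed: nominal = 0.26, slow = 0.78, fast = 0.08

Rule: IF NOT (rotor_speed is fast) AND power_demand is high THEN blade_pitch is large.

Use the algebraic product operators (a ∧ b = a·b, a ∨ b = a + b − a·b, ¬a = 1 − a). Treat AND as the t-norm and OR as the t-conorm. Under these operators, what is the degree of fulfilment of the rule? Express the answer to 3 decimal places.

0.396

firing strength: ¬fast=1−0.08=0.92, high=0.43; AND[a·b] → w = 0.3956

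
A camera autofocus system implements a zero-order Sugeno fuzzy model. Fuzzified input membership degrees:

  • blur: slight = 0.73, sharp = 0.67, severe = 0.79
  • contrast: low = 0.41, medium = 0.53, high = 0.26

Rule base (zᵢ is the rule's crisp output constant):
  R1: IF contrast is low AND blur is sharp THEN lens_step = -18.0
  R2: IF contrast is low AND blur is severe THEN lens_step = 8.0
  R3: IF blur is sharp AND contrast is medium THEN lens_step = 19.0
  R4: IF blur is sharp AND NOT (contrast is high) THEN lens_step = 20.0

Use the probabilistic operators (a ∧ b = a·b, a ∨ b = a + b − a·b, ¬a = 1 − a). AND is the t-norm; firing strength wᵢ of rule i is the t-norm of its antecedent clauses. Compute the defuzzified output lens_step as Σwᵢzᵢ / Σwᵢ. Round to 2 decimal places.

9.87

R1 (z=-18.0): low=0.41, sharp=0.67; AND[a·b] → w = 0.2747
R2 (z=8.0): low=0.41, severe=0.79; AND[a·b] → w = 0.3239
R3 (z=19.0): sharp=0.67, medium=0.53; AND[a·b] → w = 0.3551
R4 (z=20.0): sharp=0.67, ¬high=1−0.26=0.74; AND[a·b] → w = 0.4958
Weighted average = (0.2747·-18.0 + 0.3239·8.0 + 0.3551·19.0 + 0.4958·20.0) / (0.2747 + 0.3239 + 0.3551 + 0.4958)
  = 14.3095 / 1.4495 = 9.87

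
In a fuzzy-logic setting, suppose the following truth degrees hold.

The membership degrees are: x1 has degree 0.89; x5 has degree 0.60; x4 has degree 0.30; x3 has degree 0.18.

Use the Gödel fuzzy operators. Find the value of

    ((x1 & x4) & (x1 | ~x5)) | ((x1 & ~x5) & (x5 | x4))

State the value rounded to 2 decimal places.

0.40

x1 & x4 = min(a, b) on (0.89, 0.30) = 0.30
~x5 = 1 − 0.60 = 0.40
x1 | ~x5 = max(a, b) on (0.89, 0.40) = 0.89
(x1 & x4) & (x1 | ~x5) = min(a, b) on (0.30, 0.89) = 0.30
~x5 = 1 − 0.60 = 0.40
x1 & ~x5 = min(a, b) on (0.89, 0.40) = 0.40
x5 | x4 = max(a, b) on (0.60, 0.30) = 0.60
(x1 & ~x5) & (x5 | x4) = min(a, b) on (0.40, 0.60) = 0.40
((x1 & x4) & (x1 | ~x5)) | ((x1 & ~x5) & (x5 | x4)) = max(a, b) on (0.30, 0.40) = 0.40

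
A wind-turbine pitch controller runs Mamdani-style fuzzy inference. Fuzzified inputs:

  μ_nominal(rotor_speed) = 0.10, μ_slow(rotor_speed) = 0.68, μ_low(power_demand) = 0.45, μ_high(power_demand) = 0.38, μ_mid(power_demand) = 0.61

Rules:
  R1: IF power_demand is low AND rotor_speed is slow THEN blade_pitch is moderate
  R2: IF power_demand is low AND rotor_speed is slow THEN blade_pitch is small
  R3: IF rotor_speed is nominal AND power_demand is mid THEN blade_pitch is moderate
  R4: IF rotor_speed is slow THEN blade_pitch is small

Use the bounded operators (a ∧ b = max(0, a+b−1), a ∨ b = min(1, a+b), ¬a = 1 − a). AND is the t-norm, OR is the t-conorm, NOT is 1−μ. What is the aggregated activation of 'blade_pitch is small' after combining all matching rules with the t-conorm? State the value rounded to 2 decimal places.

R1: low=0.45, slow=0.68; AND[max(0, a+b−1)] → w = 0.13
R2: low=0.45, slow=0.68; AND[max(0, a+b−1)] → w = 0.13
R3: nominal=0.10, mid=0.61; AND[max(0, a+b−1)] → w = 0.00
R4: slow=0.68 → w = 0.68
Rules with consequent 'small': {R2, R4} → strengths 0.13, 0.68
Aggregate via t-conorm [min(1, a+b)]: 0.81

0.81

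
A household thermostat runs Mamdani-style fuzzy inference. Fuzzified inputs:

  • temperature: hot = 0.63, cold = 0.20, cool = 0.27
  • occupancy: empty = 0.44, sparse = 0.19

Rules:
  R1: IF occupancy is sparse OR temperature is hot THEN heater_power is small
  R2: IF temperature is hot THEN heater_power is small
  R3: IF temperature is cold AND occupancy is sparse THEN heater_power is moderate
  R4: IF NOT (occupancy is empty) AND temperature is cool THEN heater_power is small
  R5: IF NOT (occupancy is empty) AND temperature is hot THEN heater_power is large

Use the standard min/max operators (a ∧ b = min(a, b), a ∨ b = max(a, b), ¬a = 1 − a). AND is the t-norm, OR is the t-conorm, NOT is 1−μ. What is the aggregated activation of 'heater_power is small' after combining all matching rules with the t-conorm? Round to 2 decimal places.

R1: sparse=0.19, hot=0.63; OR[max(a, b)] → w = 0.63
R2: hot=0.63 → w = 0.63
R3: cold=0.20, sparse=0.19; AND[min(a, b)] → w = 0.19
R4: ¬empty=1−0.44=0.56, cool=0.27; AND[min(a, b)] → w = 0.27
R5: ¬empty=1−0.44=0.56, hot=0.63; AND[min(a, b)] → w = 0.56
Rules with consequent 'small': {R1, R2, R4} → strengths 0.63, 0.63, 0.27
Aggregate via t-conorm [max(a, b)]: 0.63

0.63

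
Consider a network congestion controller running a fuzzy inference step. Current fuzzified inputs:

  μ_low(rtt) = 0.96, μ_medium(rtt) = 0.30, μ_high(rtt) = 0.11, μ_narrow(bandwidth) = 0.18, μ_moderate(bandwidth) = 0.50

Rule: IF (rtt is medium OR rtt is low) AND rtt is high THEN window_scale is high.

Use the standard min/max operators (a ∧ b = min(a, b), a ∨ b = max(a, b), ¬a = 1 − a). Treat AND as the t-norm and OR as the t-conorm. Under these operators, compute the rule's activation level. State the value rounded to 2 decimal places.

0.11

firing strength: (medium=0.30 OR low=0.96) = 0.96; AND[min(a, b)] with high=0.11 → w = 0.11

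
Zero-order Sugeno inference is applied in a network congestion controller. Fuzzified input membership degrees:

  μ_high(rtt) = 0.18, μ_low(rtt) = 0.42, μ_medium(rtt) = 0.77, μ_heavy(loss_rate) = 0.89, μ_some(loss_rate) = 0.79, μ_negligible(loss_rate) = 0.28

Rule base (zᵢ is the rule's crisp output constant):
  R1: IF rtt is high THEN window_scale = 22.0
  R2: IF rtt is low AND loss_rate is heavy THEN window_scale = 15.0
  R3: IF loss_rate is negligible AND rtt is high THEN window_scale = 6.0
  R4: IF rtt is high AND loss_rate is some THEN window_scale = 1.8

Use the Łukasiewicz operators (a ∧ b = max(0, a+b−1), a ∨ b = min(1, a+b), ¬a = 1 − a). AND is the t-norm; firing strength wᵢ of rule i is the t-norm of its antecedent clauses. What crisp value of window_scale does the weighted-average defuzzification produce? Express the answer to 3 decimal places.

17.571

R1 (z=22.0): high=0.18 → w = 0.18
R2 (z=15.0): low=0.42, heavy=0.89; AND[max(0, a+b−1)] → w = 0.31
R3 (z=6.0): negligible=0.28, high=0.18; AND[max(0, a+b−1)] → w = 0.00
R4 (z=1.8): high=0.18, some=0.79; AND[max(0, a+b−1)] → w = 0.00
Weighted average = (0.18·22.0 + 0.31·15.0 + 0.00·6.0 + 0.00·1.8) / (0.18 + 0.31 + 0.00 + 0.00)
  = 8.6100 / 0.4900 = 17.571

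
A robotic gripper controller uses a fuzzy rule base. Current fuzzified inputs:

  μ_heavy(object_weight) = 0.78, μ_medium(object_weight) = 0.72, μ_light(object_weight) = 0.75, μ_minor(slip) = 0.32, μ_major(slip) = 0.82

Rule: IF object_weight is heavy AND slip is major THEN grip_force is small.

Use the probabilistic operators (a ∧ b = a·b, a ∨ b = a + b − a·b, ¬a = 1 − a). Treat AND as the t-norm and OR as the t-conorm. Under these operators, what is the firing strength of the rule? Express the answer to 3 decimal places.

0.640

firing strength: heavy=0.78, major=0.82; AND[a·b] → w = 0.6396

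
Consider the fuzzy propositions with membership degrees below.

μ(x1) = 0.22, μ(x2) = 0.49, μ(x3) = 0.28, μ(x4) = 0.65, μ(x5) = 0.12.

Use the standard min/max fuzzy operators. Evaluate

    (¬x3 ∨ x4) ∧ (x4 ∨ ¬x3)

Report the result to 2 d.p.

¬x3 = 1 − 0.28 = 0.72
¬x3 ∨ x4 = max(a, b) on (0.72, 0.65) = 0.72
¬x3 = 1 − 0.28 = 0.72
x4 ∨ ¬x3 = max(a, b) on (0.65, 0.72) = 0.72
(¬x3 ∨ x4) ∧ (x4 ∨ ¬x3) = min(a, b) on (0.72, 0.72) = 0.72

0.72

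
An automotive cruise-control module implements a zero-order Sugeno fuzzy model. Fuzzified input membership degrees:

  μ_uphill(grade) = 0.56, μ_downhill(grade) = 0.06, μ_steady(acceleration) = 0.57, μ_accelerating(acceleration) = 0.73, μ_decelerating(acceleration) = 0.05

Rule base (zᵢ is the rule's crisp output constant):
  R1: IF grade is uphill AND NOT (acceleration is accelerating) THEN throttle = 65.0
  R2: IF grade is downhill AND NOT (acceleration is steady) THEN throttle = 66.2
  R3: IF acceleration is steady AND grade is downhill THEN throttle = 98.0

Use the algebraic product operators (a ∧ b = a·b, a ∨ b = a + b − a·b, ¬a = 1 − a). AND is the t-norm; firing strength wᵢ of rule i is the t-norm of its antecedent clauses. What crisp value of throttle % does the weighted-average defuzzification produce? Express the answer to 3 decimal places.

R1 (z=65.0): uphill=0.56, ¬accelerating=1−0.73=0.27; AND[a·b] → w = 0.1512
R2 (z=66.2): downhill=0.06, ¬steady=1−0.57=0.43; AND[a·b] → w = 0.0258
R3 (z=98.0): steady=0.57, downhill=0.06; AND[a·b] → w = 0.0342
Weighted average = (0.1512·65.0 + 0.0258·66.2 + 0.0342·98.0) / (0.1512 + 0.0258 + 0.0342)
  = 14.8876 / 0.2112 = 70.490

70.490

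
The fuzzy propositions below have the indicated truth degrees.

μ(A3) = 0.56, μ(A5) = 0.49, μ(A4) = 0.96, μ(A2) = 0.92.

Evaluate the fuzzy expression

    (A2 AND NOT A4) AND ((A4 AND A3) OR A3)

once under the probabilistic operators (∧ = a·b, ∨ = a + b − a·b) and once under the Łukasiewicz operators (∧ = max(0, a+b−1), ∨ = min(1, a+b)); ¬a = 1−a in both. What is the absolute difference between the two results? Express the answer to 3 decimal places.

Under probabilistic:
  NOT A4 = 1 − 0.9600 = 0.0400
  A2 AND NOT A4 = a·b on (0.9200, 0.0400) = 0.0368
  A4 AND A3 = a·b on (0.9600, 0.5600) = 0.5376
  (A4 AND A3) OR A3 = a + b − a·b on (0.5376, 0.5600) = 0.7965
  (A2 AND NOT A4) AND ((A4 AND A3) OR A3) = a·b on (0.0368, 0.7965) = 0.0293
  → value = 0.0293
Under Łukasiewicz:
  NOT A4 = 1 − 0.96 = 0.04
  A2 AND NOT A4 = max(0, a+b−1) on (0.92, 0.04) = 0.00
  A4 AND A3 = max(0, a+b−1) on (0.96, 0.56) = 0.52
  (A4 AND A3) OR A3 = min(1, a+b) on (0.52, 0.56) = 1.00
  (A2 AND NOT A4) AND ((A4 AND A3) OR A3) = max(0, a+b−1) on (0.00, 1.00) = 0.00
  → value = 0.0000
|0.0293 − 0.0000| = 0.029

0.029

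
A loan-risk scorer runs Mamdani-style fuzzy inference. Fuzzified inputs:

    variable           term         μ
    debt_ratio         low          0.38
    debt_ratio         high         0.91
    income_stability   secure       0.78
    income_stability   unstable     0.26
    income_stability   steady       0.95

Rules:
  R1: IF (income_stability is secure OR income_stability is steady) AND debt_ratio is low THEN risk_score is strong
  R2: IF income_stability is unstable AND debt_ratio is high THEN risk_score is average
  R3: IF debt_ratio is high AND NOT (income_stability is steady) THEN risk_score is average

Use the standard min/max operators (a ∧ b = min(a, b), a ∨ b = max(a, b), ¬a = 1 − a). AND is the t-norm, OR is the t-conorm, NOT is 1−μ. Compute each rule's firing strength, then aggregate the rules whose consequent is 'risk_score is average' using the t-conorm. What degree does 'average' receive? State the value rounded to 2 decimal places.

0.26

R1: (secure=0.78 OR steady=0.95) = 0.95; AND[min(a, b)] with low=0.38 → w = 0.38
R2: unstable=0.26, high=0.91; AND[min(a, b)] → w = 0.26
R3: high=0.91, ¬steady=1−0.95=0.05; AND[min(a, b)] → w = 0.05
Rules with consequent 'average': {R2, R3} → strengths 0.26, 0.05
Aggregate via t-conorm [max(a, b)]: 0.26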